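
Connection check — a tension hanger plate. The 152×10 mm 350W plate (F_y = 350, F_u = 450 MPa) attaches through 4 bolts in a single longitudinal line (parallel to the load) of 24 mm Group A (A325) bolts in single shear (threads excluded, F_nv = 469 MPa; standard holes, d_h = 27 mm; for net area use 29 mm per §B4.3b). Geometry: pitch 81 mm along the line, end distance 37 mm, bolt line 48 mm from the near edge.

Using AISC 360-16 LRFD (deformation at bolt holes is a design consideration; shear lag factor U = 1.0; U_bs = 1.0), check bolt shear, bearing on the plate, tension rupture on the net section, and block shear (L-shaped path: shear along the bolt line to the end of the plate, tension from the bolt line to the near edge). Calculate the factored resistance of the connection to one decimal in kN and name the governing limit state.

415.1 kN (net-section rupture governs)

Bolt shear: A_b = π(24)²/4 = 452.39 mm². φR_n = 0.75 × 469 × 452.39 × 4 × 1 = 636.5 kN.
Bearing (10 mm plate, F_u = 450 MPa): end bolts L_c = 37 − 27/2 = 23.5, R_n = min(1.2×23.5×10×450, 2.4×24×10×450) = 126.9 kN/bolt; interior L_c = 81 − 27 = 54, R_n = 259.2 kN/bolt. φR_n = 0.75 × (1×126.9 + 3×259.2) = 678.4 kN.
Tension rupture (net): A_n = (152 − 1×29)×10 = 1230 mm² (U = 1.0, A_e = A_n). φR_n = 0.75 × 450 × 1230 = 415.1 kN.
Block shear: shear path 1×[37+3×81] = 1×280 mm, A_gv = 2800, A_nv = 1×(280 − 3.5×29)×10 = 1785 mm²; tension to near edge: (48 − 0.5×29)×10 = 335 mm². R_n = min(0.6×450×1785, 0.6×350×2800) + 1.0×450×335 = min(481.95, 588) + 150.75 = 632.7 kN. φR_n = 0.75 × 632.7 = 474.5 kN.
Governing: min(636.5, 678.4, 415.1, 474.5) = 415.1 kN → net-section rupture.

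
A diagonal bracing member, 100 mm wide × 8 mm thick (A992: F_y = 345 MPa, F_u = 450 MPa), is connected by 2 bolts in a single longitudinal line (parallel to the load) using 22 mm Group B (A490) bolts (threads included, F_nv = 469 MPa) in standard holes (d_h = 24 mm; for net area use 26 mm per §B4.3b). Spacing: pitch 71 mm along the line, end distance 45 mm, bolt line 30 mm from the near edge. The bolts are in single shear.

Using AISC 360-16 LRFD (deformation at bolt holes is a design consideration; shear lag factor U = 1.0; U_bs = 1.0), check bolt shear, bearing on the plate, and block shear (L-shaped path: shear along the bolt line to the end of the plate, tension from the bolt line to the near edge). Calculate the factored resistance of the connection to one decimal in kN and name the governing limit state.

170.6 kN (block shear governs)

Bolt shear: A_b = π(22)²/4 = 380.13 mm². φR_n = 0.75 × 469 × 380.13 × 2 × 1 = 267.4 kN.
Bearing (8 mm plate, F_u = 450 MPa): end bolts L_c = 45 − 24/2 = 33, R_n = min(1.2×33×8×450, 2.4×22×8×450) = 142.56 kN/bolt; interior L_c = 71 − 24 = 47, R_n = 190.08 kN/bolt. φR_n = 0.75 × (1×142.56 + 1×190.08) = 249.5 kN.
Block shear: shear path 1×[45+1×71] = 1×116 mm, A_gv = 928, A_nv = 1×(116 − 1.5×26)×8 = 616 mm²; tension to near edge: (30 − 0.5×26)×8 = 136 mm². R_n = min(0.6×450×616, 0.6×345×928) + 1.0×450×136 = min(166.32, 192.1) + 61.2 = 227.52 kN. φR_n = 0.75 × 227.52 = 170.6 kN.
Governing: min(267.4, 249.5, 170.6) = 170.6 kN → block shear.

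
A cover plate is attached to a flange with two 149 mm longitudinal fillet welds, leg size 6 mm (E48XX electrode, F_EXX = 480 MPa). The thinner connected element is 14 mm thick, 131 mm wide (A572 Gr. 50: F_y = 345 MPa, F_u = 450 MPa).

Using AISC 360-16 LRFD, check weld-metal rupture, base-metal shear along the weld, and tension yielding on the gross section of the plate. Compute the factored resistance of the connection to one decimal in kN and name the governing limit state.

Weld metal: throat = 0.707×6 = 4.242 mm, L = 2×149 = 298 mm. φR_n = 0.75 × 0.6 × 480 × 4.242 × 298 = 273.0 kN.
Base metal shear (14 mm plate): yield φR_n = 1.0×0.6×345×14×298 = 863.6 kN; rupture φR_n = 0.75×0.6×450×14×298 = 844.8 kN; take 844.8 kN (rupture).
Tension yield (gross): A_g = 131×14 = 1834 mm². φR_n = 0.90 × 345 × 1834 = 569.5 kN.
Governing: min(273.0, 844.8, 569.5) = 273.0 kN → weld metal.

273.0 kN (weld metal governs)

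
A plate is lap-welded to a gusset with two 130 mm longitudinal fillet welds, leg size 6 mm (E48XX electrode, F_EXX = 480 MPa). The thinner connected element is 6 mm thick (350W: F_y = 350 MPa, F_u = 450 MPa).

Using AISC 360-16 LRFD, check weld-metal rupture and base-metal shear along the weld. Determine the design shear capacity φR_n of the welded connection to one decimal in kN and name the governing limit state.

Weld metal: throat = 0.707×6 = 4.242 mm, L = 2×130 = 260 mm. φR_n = 0.75 × 0.6 × 480 × 4.242 × 260 = 238.2 kN.
Base metal shear (6 mm plate): yield φR_n = 1.0×0.6×350×6×260 = 327.6 kN; rupture φR_n = 0.75×0.6×450×6×260 = 315.9 kN; take 315.9 kN (rupture).
Governing: min(238.2, 315.9) = 238.2 kN → weld metal.

238.2 kN (weld metal governs)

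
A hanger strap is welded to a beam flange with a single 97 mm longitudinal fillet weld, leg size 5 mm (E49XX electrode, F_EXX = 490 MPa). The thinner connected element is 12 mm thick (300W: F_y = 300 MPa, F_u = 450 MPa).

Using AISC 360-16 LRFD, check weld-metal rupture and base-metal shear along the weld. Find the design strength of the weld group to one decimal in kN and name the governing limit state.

Weld metal: throat = 0.707×5 = 3.535 mm, L = 97 mm. φR_n = 0.75 × 0.6 × 490 × 3.535 × 97 = 75.6 kN.
Base metal shear (12 mm plate): yield φR_n = 1.0×0.6×300×12×97 = 209.5 kN; rupture φR_n = 0.75×0.6×450×12×97 = 235.7 kN; take 209.5 kN (yield).
Governing: min(75.6, 209.5) = 75.6 kN → weld metal.

75.6 kN (weld metal governs)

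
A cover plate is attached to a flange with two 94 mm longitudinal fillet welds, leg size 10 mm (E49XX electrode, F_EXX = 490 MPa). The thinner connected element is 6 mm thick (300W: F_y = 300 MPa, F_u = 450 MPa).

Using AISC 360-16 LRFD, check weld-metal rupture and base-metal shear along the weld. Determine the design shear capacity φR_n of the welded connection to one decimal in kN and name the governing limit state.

Weld metal: throat = 0.707×10 = 7.07 mm, L = 2×94 = 188 mm. φR_n = 0.75 × 0.6 × 490 × 7.07 × 188 = 293.1 kN.
Base metal shear (6 mm plate): yield φR_n = 1.0×0.6×300×6×188 = 203.0 kN; rupture φR_n = 0.75×0.6×450×6×188 = 228.4 kN; take 203.0 kN (yield).
Governing: min(293.1, 203.0) = 203.0 kN → base-metal shear.

203.0 kN (base-metal shear governs)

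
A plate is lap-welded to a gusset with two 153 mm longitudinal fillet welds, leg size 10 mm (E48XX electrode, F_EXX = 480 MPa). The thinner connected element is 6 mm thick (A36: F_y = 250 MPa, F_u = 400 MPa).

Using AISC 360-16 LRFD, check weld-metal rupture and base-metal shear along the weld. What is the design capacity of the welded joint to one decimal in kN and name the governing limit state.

Weld metal: throat = 0.707×10 = 7.07 mm, L = 2×153 = 306 mm. φR_n = 0.75 × 0.6 × 480 × 7.07 × 306 = 467.3 kN.
Base metal shear (6 mm plate): yield φR_n = 1.0×0.6×250×6×306 = 275.4 kN; rupture φR_n = 0.75×0.6×400×6×306 = 330.5 kN; take 275.4 kN (yield).
Governing: min(467.3, 275.4) = 275.4 kN → base-metal shear.

275.4 kN (base-metal shear governs)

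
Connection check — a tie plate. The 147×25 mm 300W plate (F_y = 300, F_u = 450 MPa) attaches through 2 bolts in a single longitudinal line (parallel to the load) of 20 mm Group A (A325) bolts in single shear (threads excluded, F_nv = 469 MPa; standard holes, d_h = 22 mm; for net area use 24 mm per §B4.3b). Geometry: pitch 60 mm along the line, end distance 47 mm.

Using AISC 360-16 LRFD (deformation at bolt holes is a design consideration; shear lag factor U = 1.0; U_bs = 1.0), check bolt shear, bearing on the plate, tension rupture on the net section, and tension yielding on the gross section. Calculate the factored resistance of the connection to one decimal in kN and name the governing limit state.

221.0 kN (bolt shear governs)

Bolt shear: A_b = π(20)²/4 = 314.16 mm². φR_n = 0.75 × 469 × 314.16 × 2 × 1 = 221.0 kN.
Bearing (25 mm plate, F_u = 450 MPa): end bolts L_c = 47 − 22/2 = 36, R_n = min(1.2×36×25×450, 2.4×20×25×450) = 486 kN/bolt; interior L_c = 60 − 22 = 38, R_n = 513 kN/bolt. φR_n = 0.75 × (1×486 + 1×513) = 749.3 kN.
Tension rupture (net): A_n = (147 − 1×24)×25 = 3075 mm² (U = 1.0, A_e = A_n). φR_n = 0.75 × 450 × 3075 = 1037.8 kN.
Tension yield (gross): A_g = 147×25 = 3675 mm². φR_n = 0.90 × 300 × 3675 = 992.3 kN.
Governing: min(221.0, 749.3, 1037.8, 992.3) = 221.0 kN → bolt shear.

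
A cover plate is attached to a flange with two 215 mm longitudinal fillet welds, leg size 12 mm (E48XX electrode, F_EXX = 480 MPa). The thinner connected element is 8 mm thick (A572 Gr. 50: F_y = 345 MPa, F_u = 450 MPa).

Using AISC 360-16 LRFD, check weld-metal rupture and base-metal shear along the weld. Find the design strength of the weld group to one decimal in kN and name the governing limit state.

696.6 kN (base-metal shear governs)

Weld metal: throat = 0.707×12 = 8.484 mm, L = 2×215 = 430 mm. φR_n = 0.75 × 0.6 × 480 × 8.484 × 430 = 788.0 kN.
Base metal shear (8 mm plate): yield φR_n = 1.0×0.6×345×8×430 = 712.1 kN; rupture φR_n = 0.75×0.6×450×8×430 = 696.6 kN; take 696.6 kN (rupture).
Governing: min(788.0, 696.6) = 696.6 kN → base-metal shear.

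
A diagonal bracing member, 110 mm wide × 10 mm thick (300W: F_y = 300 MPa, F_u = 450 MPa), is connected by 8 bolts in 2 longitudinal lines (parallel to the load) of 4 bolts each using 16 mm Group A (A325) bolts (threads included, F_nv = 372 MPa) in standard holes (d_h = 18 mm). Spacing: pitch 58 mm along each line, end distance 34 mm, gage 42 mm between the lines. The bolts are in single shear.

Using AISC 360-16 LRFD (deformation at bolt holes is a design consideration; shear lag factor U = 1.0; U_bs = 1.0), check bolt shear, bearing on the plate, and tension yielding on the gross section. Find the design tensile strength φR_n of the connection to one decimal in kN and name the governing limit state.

297.0 kN (gross-section yield governs)

Bolt shear: A_b = π(16)²/4 = 201.06 mm². φR_n = 0.75 × 372 × 201.06 × 8 × 1 = 448.8 kN.
Bearing (10 mm plate, F_u = 450 MPa): end bolts L_c = 34 − 18/2 = 25, R_n = min(1.2×25×10×450, 2.4×16×10×450) = 135 kN/bolt; interior L_c = 58 − 18 = 40, R_n = 172.8 kN/bolt. φR_n = 0.75 × (2×135 + 6×172.8) = 980.1 kN.
Tension yield (gross): A_g = 110×10 = 1100 mm². φR_n = 0.90 × 300 × 1100 = 297.0 kN.
Governing: min(448.8, 980.1, 297.0) = 297.0 kN → gross-section yield.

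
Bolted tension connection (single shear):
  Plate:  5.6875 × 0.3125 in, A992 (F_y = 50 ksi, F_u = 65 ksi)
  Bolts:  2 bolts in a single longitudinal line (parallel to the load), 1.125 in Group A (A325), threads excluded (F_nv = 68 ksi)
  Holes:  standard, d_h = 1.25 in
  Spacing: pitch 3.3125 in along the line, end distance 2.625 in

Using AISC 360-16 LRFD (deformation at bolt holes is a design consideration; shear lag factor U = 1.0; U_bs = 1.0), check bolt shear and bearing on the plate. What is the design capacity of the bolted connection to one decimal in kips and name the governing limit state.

74.3 kips (bearing governs)

Bolt shear: A_b = π(1.125)²/4 = 0.99402 in². φR_n = 0.75 × 68 × 0.99402 × 2 × 1 = 101.4 kips.
Bearing (0.3125 in plate, F_u = 65 ksi): end bolts L_c = 2.625 − 1.25/2 = 2, R_n = min(1.2×2×0.3125×65, 2.4×1.125×0.3125×65) = 48.75 kips/bolt; interior L_c = 3.3125 − 1.25 = 2.0625, R_n = 50.273 kips/bolt. φR_n = 0.75 × (1×48.75 + 1×50.273) = 74.3 kips.
Governing: min(101.4, 74.3) = 74.3 kips → bearing.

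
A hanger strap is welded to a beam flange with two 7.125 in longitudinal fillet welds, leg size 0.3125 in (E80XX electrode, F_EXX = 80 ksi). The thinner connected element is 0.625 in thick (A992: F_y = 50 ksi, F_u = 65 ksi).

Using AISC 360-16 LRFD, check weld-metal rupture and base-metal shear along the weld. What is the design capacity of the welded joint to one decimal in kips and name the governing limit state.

113.3 kips (weld metal governs)

Weld metal: throat = 0.707×0.3125 = 0.22094 in, L = 2×7.125 = 14.25 in. φR_n = 0.75 × 0.6 × 80 × 0.22094 × 14.25 = 113.3 kips.
Base metal shear (0.625 in plate): yield φR_n = 1.0×0.6×50×0.625×14.25 = 267.2 kips; rupture φR_n = 0.75×0.6×65×0.625×14.25 = 260.5 kips; take 260.5 kips (rupture).
Governing: min(113.3, 260.5) = 113.3 kips → weld metal.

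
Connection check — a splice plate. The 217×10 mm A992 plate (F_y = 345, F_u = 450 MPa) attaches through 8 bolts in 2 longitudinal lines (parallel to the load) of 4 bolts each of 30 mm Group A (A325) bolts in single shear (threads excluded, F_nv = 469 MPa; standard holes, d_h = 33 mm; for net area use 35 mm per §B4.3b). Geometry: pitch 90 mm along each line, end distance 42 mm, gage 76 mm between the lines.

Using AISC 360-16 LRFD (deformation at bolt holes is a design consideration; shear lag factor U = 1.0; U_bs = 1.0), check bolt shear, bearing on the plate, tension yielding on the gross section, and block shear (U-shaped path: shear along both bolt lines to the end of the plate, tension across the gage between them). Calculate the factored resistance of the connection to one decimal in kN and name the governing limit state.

Bolt shear: A_b = π(30)²/4 = 706.86 mm². φR_n = 0.75 × 469 × 706.86 × 8 × 1 = 1989.1 kN.
Bearing (10 mm plate, F_u = 450 MPa): end bolts L_c = 42 − 33/2 = 25.5, R_n = min(1.2×25.5×10×450, 2.4×30×10×450) = 137.7 kN/bolt; interior L_c = 90 − 33 = 57, R_n = 307.8 kN/bolt. φR_n = 0.75 × (2×137.7 + 6×307.8) = 1591.7 kN.
Tension yield (gross): A_g = 217×10 = 2170 mm². φR_n = 0.90 × 345 × 2170 = 673.8 kN.
Block shear: shear path 2×[42+3×90] = 2×312 mm, A_gv = 6240, A_nv = 2×(312 − 3.5×35)×10 = 3790 mm²; tension across gage: (76 − 1×35)×10 = 410 mm². R_n = min(0.6×450×3790, 0.6×345×6240) + 1.0×450×410 = min(1023.3, 1291.7) + 184.5 = 1207.8 kN. φR_n = 0.75 × 1207.8 = 905.9 kN.
Governing: min(1989.1, 1591.7, 673.8, 905.9) = 673.8 kN → gross-section yield.

673.8 kN (gross-section yield governs)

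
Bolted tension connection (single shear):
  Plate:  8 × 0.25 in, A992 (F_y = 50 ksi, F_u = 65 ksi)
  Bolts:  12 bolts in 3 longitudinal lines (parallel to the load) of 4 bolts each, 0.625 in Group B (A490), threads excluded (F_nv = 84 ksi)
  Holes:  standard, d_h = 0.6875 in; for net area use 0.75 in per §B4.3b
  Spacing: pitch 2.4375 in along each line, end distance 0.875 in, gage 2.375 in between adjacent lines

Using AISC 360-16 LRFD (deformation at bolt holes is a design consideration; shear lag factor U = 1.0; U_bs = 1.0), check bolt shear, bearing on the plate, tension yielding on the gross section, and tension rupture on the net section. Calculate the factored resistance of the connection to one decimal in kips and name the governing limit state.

70.1 kips (net-section rupture governs)

Bolt shear: A_b = π(0.625)²/4 = 0.3068 in². φR_n = 0.75 × 84 × 0.3068 × 12 × 1 = 231.9 kips.
Bearing (0.25 in plate, F_u = 65 ksi): end bolts L_c = 0.875 − 0.6875/2 = 0.53125, R_n = min(1.2×0.53125×0.25×65, 2.4×0.625×0.25×65) = 10.359 kips/bolt; interior L_c = 2.4375 − 0.6875 = 1.75, R_n = 24.375 kips/bolt. φR_n = 0.75 × (3×10.359 + 9×24.375) = 187.8 kips.
Tension yield (gross): A_g = 8×0.25 = 2 in². φR_n = 0.90 × 50 × 2 = 90.0 kips.
Tension rupture (net): A_n = (8 − 3×0.75)×0.25 = 1.4375 in² (U = 1.0, A_e = A_n). φR_n = 0.75 × 65 × 1.4375 = 70.1 kips.
Governing: min(231.9, 187.8, 90.0, 70.1) = 70.1 kips → net-section rupture.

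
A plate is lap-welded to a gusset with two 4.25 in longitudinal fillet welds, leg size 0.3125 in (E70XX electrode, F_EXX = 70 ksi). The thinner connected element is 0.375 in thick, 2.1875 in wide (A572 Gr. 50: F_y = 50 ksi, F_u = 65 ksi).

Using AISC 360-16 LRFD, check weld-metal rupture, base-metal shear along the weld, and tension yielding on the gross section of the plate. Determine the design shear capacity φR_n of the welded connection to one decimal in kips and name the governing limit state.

Weld metal: throat = 0.707×0.3125 = 0.22094 in, L = 2×4.25 = 8.5 in. φR_n = 0.75 × 0.6 × 70 × 0.22094 × 8.5 = 59.2 kips.
Base metal shear (0.375 in plate): yield φR_n = 1.0×0.6×50×0.375×8.5 = 95.6 kips; rupture φR_n = 0.75×0.6×65×0.375×8.5 = 93.2 kips; take 93.2 kips (rupture).
Tension yield (gross): A_g = 2.1875×0.375 = 0.82031 in². φR_n = 0.90 × 50 × 0.82031 = 36.9 kips.
Governing: min(59.2, 93.2, 36.9) = 36.9 kips → gross-section yield.

36.9 kips (gross-section yield governs)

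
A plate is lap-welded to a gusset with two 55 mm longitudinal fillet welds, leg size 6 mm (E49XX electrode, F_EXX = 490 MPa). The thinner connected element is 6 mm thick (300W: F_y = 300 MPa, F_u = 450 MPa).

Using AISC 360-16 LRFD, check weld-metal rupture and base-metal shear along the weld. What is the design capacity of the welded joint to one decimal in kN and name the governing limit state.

Weld metal: throat = 0.707×6 = 4.242 mm, L = 2×55 = 110 mm. φR_n = 0.75 × 0.6 × 490 × 4.242 × 110 = 102.9 kN.
Base metal shear (6 mm plate): yield φR_n = 1.0×0.6×300×6×110 = 118.8 kN; rupture φR_n = 0.75×0.6×450×6×110 = 133.7 kN; take 118.8 kN (yield).
Governing: min(102.9, 118.8) = 102.9 kN → weld metal.

102.9 kN (weld metal governs)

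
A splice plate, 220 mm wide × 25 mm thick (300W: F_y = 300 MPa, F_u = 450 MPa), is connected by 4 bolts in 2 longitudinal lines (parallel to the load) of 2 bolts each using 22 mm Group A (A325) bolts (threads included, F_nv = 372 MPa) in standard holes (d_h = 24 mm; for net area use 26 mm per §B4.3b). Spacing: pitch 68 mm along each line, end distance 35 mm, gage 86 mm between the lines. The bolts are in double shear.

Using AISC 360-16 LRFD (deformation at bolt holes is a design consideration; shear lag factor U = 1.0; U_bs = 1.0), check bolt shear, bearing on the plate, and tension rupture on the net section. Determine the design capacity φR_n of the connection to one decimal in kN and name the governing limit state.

Bolt shear: A_b = π(22)²/4 = 380.13 mm². φR_n = 0.75 × 372 × 380.13 × 4 × 2 = 848.5 kN.
Bearing (25 mm plate, F_u = 450 MPa): end bolts L_c = 35 − 24/2 = 23, R_n = min(1.2×23×25×450, 2.4×22×25×450) = 310.5 kN/bolt; interior L_c = 68 − 24 = 44, R_n = 594 kN/bolt. φR_n = 0.75 × (2×310.5 + 2×594) = 1356.8 kN.
Tension rupture (net): A_n = (220 − 2×26)×25 = 4200 mm² (U = 1.0, A_e = A_n). φR_n = 0.75 × 450 × 4200 = 1417.5 kN.
Governing: min(848.5, 1356.8, 1417.5) = 848.5 kN → bolt shear.

848.5 kN (bolt shear governs)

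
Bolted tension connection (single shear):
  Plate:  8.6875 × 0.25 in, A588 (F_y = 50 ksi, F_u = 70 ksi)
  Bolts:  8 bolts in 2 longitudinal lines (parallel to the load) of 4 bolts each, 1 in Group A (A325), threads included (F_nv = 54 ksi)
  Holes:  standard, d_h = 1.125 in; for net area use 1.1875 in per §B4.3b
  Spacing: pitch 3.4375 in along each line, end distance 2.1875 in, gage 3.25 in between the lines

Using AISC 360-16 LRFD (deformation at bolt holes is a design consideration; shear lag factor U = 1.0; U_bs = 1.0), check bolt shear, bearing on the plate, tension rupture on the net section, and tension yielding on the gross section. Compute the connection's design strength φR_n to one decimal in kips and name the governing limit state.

82.9 kips (net-section rupture governs)

Bolt shear: A_b = π(1)²/4 = 0.7854 in². φR_n = 0.75 × 54 × 0.7854 × 8 × 1 = 254.5 kips.
Bearing (0.25 in plate, F_u = 70 ksi): end bolts L_c = 2.1875 − 1.125/2 = 1.625, R_n = min(1.2×1.625×0.25×70, 2.4×1×0.25×70) = 34.125 kips/bolt; interior L_c = 3.4375 − 1.125 = 2.3125, R_n = 42 kips/bolt. φR_n = 0.75 × (2×34.125 + 6×42) = 240.2 kips.
Tension rupture (net): A_n = (8.6875 − 2×1.1875)×0.25 = 1.5781 in² (U = 1.0, A_e = A_n). φR_n = 0.75 × 70 × 1.5781 = 82.9 kips.
Tension yield (gross): A_g = 8.6875×0.25 = 2.1719 in². φR_n = 0.90 × 50 × 2.1719 = 97.7 kips.
Governing: min(254.5, 240.2, 82.9, 97.7) = 82.9 kips → net-section rupture.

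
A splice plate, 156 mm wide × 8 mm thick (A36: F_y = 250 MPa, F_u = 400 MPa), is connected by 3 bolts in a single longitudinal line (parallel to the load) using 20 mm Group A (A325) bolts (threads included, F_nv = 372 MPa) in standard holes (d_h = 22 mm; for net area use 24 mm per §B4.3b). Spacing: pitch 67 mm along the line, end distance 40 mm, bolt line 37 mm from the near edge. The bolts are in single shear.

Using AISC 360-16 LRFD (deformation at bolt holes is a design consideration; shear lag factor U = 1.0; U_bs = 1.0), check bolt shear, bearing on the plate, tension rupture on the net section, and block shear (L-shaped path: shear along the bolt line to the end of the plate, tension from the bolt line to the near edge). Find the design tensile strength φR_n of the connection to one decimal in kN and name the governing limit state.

216.6 kN (block shear governs)

Bolt shear: A_b = π(20)²/4 = 314.16 mm². φR_n = 0.75 × 372 × 314.16 × 3 × 1 = 263.0 kN.
Bearing (8 mm plate, F_u = 400 MPa): end bolts L_c = 40 − 22/2 = 29, R_n = min(1.2×29×8×400, 2.4×20×8×400) = 111.36 kN/bolt; interior L_c = 67 − 22 = 45, R_n = 153.6 kN/bolt. φR_n = 0.75 × (1×111.36 + 2×153.6) = 313.9 kN.
Tension rupture (net): A_n = (156 − 1×24)×8 = 1056 mm² (U = 1.0, A_e = A_n). φR_n = 0.75 × 400 × 1056 = 316.8 kN.
Block shear: shear path 1×[40+2×67] = 1×174 mm, A_gv = 1392, A_nv = 1×(174 − 2.5×24)×8 = 912 mm²; tension to near edge: (37 − 0.5×24)×8 = 200 mm². R_n = min(0.6×400×912, 0.6×250×1392) + 1.0×400×200 = min(218.88, 208.8) + 80 = 288.8 kN. φR_n = 0.75 × 288.8 = 216.6 kN.
Governing: min(263.0, 313.9, 316.8, 216.6) = 216.6 kN → block shear.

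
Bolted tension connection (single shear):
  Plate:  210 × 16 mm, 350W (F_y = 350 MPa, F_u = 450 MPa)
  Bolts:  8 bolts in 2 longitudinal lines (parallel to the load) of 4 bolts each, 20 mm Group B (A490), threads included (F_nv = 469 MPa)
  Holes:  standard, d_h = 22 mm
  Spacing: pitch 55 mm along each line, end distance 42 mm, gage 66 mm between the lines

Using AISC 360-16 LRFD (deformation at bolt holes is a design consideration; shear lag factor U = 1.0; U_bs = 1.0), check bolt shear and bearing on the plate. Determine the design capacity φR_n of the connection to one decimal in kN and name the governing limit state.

Bolt shear: A_b = π(20)²/4 = 314.16 mm². φR_n = 0.75 × 469 × 314.16 × 8 × 1 = 884.0 kN.
Bearing (16 mm plate, F_u = 450 MPa): end bolts L_c = 42 − 22/2 = 31, R_n = min(1.2×31×16×450, 2.4×20×16×450) = 267.84 kN/bolt; interior L_c = 55 − 22 = 33, R_n = 285.12 kN/bolt. φR_n = 0.75 × (2×267.84 + 6×285.12) = 1684.8 kN.
Governing: min(884.0, 1684.8) = 884.0 kN → bolt shear.

884.0 kN (bolt shear governs)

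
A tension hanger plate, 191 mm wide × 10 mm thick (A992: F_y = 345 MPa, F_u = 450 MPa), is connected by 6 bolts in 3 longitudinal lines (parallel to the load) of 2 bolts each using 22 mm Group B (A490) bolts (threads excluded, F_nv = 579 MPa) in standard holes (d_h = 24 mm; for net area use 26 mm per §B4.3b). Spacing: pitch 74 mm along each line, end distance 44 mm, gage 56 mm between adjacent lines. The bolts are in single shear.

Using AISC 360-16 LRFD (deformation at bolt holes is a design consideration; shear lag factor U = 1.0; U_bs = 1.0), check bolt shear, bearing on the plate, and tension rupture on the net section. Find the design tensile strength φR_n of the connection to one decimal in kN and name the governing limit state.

381.4 kN (net-section rupture governs)

Bolt shear: A_b = π(22)²/4 = 380.13 mm². φR_n = 0.75 × 579 × 380.13 × 6 × 1 = 990.4 kN.
Bearing (10 mm plate, F_u = 450 MPa): end bolts L_c = 44 − 24/2 = 32, R_n = min(1.2×32×10×450, 2.4×22×10×450) = 172.8 kN/bolt; interior L_c = 74 − 24 = 50, R_n = 237.6 kN/bolt. φR_n = 0.75 × (3×172.8 + 3×237.6) = 923.4 kN.
Tension rupture (net): A_n = (191 − 3×26)×10 = 1130 mm² (U = 1.0, A_e = A_n). φR_n = 0.75 × 450 × 1130 = 381.4 kN.
Governing: min(990.4, 923.4, 381.4) = 381.4 kN → net-section rupture.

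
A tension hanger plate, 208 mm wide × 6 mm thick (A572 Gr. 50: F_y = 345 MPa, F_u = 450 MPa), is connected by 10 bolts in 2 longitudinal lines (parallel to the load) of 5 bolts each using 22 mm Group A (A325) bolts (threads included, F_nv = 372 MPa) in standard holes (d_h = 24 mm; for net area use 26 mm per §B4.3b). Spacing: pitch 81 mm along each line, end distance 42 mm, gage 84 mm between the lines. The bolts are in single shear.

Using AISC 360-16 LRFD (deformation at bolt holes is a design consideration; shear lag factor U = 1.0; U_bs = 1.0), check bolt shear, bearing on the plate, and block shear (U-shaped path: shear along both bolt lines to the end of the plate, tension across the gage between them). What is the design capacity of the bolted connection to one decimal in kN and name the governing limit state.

Bolt shear: A_b = π(22)²/4 = 380.13 mm². φR_n = 0.75 × 372 × 380.13 × 10 × 1 = 1060.6 kN.
Bearing (6 mm plate, F_u = 450 MPa): end bolts L_c = 42 − 24/2 = 30, R_n = min(1.2×30×6×450, 2.4×22×6×450) = 97.2 kN/bolt; interior L_c = 81 − 24 = 57, R_n = 142.56 kN/bolt. φR_n = 0.75 × (2×97.2 + 8×142.56) = 1001.2 kN.
Block shear: shear path 2×[42+4×81] = 2×366 mm, A_gv = 4392, A_nv = 2×(366 − 4.5×26)×6 = 2988 mm²; tension across gage: (84 − 1×26)×6 = 348 mm². R_n = min(0.6×450×2988, 0.6×345×4392) + 1.0×450×348 = min(806.76, 909.14) + 156.6 = 963.36 kN. φR_n = 0.75 × 963.36 = 722.5 kN.
Governing: min(1060.6, 1001.2, 722.5) = 722.5 kN → block shear.

722.5 kN (block shear governs)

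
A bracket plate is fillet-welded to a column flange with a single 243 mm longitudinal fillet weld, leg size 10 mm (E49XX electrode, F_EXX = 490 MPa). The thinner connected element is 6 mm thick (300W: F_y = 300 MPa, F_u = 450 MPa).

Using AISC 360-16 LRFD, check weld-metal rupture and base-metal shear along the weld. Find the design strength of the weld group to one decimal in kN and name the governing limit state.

262.4 kN (base-metal shear governs)

Weld metal: throat = 0.707×10 = 7.07 mm, L = 243 mm. φR_n = 0.75 × 0.6 × 490 × 7.07 × 243 = 378.8 kN.
Base metal shear (6 mm plate): yield φR_n = 1.0×0.6×300×6×243 = 262.4 kN; rupture φR_n = 0.75×0.6×450×6×243 = 295.2 kN; take 262.4 kN (yield).
Governing: min(378.8, 262.4) = 262.4 kN → base-metal shear.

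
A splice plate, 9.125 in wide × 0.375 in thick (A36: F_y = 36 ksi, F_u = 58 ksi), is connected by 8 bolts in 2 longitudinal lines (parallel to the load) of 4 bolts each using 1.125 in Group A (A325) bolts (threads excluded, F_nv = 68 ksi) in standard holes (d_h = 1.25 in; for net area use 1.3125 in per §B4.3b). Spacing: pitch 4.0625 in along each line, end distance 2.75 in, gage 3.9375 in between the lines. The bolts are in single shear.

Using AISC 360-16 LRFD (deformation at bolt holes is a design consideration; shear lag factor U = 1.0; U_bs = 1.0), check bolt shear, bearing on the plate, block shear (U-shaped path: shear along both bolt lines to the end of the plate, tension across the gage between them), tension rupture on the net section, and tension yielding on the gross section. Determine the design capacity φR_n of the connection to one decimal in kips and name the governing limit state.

106.0 kips (net-section rupture governs)

Bolt shear: A_b = π(1.125)²/4 = 0.99402 in². φR_n = 0.75 × 68 × 0.99402 × 8 × 1 = 405.6 kips.
Bearing (0.375 in plate, F_u = 58 ksi): end bolts L_c = 2.75 − 1.25/2 = 2.125, R_n = min(1.2×2.125×0.375×58, 2.4×1.125×0.375×58) = 55.463 kips/bolt; interior L_c = 4.0625 − 1.25 = 2.8125, R_n = 58.725 kips/bolt. φR_n = 0.75 × (2×55.463 + 6×58.725) = 347.5 kips.
Block shear: shear path 2×[2.75+3×4.0625] = 2×14.9375 in, A_gv = 11.203, A_nv = 2×(14.9375 − 3.5×1.3125)×0.375 = 7.7578 in²; tension across gage: (3.9375 − 1×1.3125)×0.375 = 0.98438 in². R_n = min(0.6×58×7.7578, 0.6×36×11.203) + 1.0×58×0.98438 = min(269.97, 241.98) + 57.094 = 299.07 kips. φR_n = 0.75 × 299.07 = 224.3 kips.
Tension rupture (net): A_n = (9.125 − 2×1.3125)×0.375 = 2.4375 in² (U = 1.0, A_e = A_n). φR_n = 0.75 × 58 × 2.4375 = 106.0 kips.
Tension yield (gross): A_g = 9.125×0.375 = 3.4219 in². φR_n = 0.90 × 36 × 3.4219 = 110.9 kips.
Governing: min(405.6, 347.5, 224.3, 106.0, 110.9) = 106.0 kips → net-section rupture.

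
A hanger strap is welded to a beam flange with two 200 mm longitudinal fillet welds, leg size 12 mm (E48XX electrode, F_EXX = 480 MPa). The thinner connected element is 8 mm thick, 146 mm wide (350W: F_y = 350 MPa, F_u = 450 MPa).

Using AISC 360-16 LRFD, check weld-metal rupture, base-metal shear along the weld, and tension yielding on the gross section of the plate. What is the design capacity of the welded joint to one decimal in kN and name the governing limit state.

367.9 kN (gross-section yield governs)

Weld metal: throat = 0.707×12 = 8.484 mm, L = 2×200 = 400 mm. φR_n = 0.75 × 0.6 × 480 × 8.484 × 400 = 733.0 kN.
Base metal shear (8 mm plate): yield φR_n = 1.0×0.6×350×8×400 = 672.0 kN; rupture φR_n = 0.75×0.6×450×8×400 = 648.0 kN; take 648.0 kN (rupture).
Tension yield (gross): A_g = 146×8 = 1168 mm². φR_n = 0.90 × 350 × 1168 = 367.9 kN.
Governing: min(733.0, 648.0, 367.9) = 367.9 kN → gross-section yield.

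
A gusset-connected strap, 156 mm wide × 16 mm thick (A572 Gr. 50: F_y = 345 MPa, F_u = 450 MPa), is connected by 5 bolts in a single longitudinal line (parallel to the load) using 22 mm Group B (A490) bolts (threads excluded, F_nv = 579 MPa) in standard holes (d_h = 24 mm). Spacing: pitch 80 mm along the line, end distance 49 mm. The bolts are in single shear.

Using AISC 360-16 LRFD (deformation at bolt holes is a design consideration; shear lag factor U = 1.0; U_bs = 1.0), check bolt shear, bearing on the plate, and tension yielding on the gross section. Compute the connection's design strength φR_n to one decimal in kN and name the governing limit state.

775.0 kN (gross-section yield governs)

Bolt shear: A_b = π(22)²/4 = 380.13 mm². φR_n = 0.75 × 579 × 380.13 × 5 × 1 = 825.4 kN.
Bearing (16 mm plate, F_u = 450 MPa): end bolts L_c = 49 − 24/2 = 37, R_n = min(1.2×37×16×450, 2.4×22×16×450) = 319.68 kN/bolt; interior L_c = 80 − 24 = 56, R_n = 380.16 kN/bolt. φR_n = 0.75 × (1×319.68 + 4×380.16) = 1380.2 kN.
Tension yield (gross): A_g = 156×16 = 2496 mm². φR_n = 0.90 × 345 × 2496 = 775.0 kN.
Governing: min(825.4, 1380.2, 775.0) = 775.0 kN → gross-section yield.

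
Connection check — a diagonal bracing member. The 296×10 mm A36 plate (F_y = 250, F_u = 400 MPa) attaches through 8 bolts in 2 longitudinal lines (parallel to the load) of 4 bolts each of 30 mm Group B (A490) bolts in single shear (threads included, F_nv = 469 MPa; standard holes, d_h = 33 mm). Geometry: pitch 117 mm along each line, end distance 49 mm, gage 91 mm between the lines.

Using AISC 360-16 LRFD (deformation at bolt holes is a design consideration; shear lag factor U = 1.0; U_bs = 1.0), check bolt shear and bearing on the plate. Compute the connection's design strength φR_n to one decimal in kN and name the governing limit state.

1530.0 kN (bearing governs)

Bolt shear: A_b = π(30)²/4 = 706.86 mm². φR_n = 0.75 × 469 × 706.86 × 8 × 1 = 1989.1 kN.
Bearing (10 mm plate, F_u = 400 MPa): end bolts L_c = 49 − 33/2 = 32.5, R_n = min(1.2×32.5×10×400, 2.4×30×10×400) = 156 kN/bolt; interior L_c = 117 − 33 = 84, R_n = 288 kN/bolt. φR_n = 0.75 × (2×156 + 6×288) = 1530.0 kN.
Governing: min(1989.1, 1530.0) = 1530.0 kN → bearing.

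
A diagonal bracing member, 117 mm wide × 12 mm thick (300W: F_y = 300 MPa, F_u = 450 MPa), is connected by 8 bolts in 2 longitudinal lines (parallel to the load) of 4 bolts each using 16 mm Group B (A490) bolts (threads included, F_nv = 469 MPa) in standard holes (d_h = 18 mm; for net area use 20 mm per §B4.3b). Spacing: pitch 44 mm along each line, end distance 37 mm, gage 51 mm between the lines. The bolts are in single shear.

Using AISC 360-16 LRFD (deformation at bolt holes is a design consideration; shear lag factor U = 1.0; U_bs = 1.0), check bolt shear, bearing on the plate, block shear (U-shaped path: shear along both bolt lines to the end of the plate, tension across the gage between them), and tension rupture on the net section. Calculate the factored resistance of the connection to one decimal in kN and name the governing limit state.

Bolt shear: A_b = π(16)²/4 = 201.06 mm². φR_n = 0.75 × 469 × 201.06 × 8 × 1 = 565.8 kN.
Bearing (12 mm plate, F_u = 450 MPa): end bolts L_c = 37 − 18/2 = 28, R_n = min(1.2×28×12×450, 2.4×16×12×450) = 181.44 kN/bolt; interior L_c = 44 − 18 = 26, R_n = 168.48 kN/bolt. φR_n = 0.75 × (2×181.44 + 6×168.48) = 1030.3 kN.
Block shear: shear path 2×[37+3×44] = 2×169 mm, A_gv = 4056, A_nv = 2×(169 − 3.5×20)×12 = 2376 mm²; tension across gage: (51 − 1×20)×12 = 372 mm². R_n = min(0.6×450×2376, 0.6×300×4056) + 1.0×450×372 = min(641.52, 730.08) + 167.4 = 808.92 kN. φR_n = 0.75 × 808.92 = 606.7 kN.
Tension rupture (net): A_n = (117 − 2×20)×12 = 924 mm² (U = 1.0, A_e = A_n). φR_n = 0.75 × 450 × 924 = 311.9 kN.
Governing: min(565.8, 1030.3, 606.7, 311.9) = 311.9 kN → net-section rupture.

311.9 kN (net-section rupture governs)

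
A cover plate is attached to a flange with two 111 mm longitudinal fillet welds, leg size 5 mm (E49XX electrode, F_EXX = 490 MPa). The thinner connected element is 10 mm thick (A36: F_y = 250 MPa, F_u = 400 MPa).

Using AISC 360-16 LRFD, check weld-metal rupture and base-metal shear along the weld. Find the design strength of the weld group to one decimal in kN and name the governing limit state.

Weld metal: throat = 0.707×5 = 3.535 mm, L = 2×111 = 222 mm. φR_n = 0.75 × 0.6 × 490 × 3.535 × 222 = 173.0 kN.
Base metal shear (10 mm plate): yield φR_n = 1.0×0.6×250×10×222 = 333.0 kN; rupture φR_n = 0.75×0.6×400×10×222 = 399.6 kN; take 333.0 kN (yield).
Governing: min(173.0, 333.0) = 173.0 kN → weld metal.

173.0 kN (weld metal governs)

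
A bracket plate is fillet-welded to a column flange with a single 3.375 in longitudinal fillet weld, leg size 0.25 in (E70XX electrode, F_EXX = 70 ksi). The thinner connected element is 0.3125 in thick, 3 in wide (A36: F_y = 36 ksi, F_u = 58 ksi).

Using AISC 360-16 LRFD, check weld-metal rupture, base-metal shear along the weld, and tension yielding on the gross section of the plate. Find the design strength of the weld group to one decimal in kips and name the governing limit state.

Weld metal: throat = 0.707×0.25 = 0.17675 in, L = 3.375 in. φR_n = 0.75 × 0.6 × 70 × 0.17675 × 3.375 = 18.8 kips.
Base metal shear (0.3125 in plate): yield φR_n = 1.0×0.6×36×0.3125×3.375 = 22.8 kips; rupture φR_n = 0.75×0.6×58×0.3125×3.375 = 27.5 kips; take 22.8 kips (yield).
Tension yield (gross): A_g = 3×0.3125 = 0.9375 in². φR_n = 0.90 × 36 × 0.9375 = 30.4 kips.
Governing: min(18.8, 22.8, 30.4) = 18.8 kips → weld metal.

18.8 kips (weld metal governs)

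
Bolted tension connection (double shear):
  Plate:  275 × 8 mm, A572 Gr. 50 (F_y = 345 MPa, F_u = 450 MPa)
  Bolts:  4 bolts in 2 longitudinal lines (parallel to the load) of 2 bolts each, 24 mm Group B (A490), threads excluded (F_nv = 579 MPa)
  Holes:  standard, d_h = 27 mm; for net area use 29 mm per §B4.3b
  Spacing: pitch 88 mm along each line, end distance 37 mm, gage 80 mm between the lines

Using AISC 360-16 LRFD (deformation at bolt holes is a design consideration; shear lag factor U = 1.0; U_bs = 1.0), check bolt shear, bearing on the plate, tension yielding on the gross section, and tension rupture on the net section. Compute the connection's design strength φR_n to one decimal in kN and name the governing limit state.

463.3 kN (bearing governs)

Bolt shear: A_b = π(24)²/4 = 452.39 mm². φR_n = 0.75 × 579 × 452.39 × 4 × 2 = 1571.6 kN.
Bearing (8 mm plate, F_u = 450 MPa): end bolts L_c = 37 − 27/2 = 23.5, R_n = min(1.2×23.5×8×450, 2.4×24×8×450) = 101.52 kN/bolt; interior L_c = 88 − 27 = 61, R_n = 207.36 kN/bolt. φR_n = 0.75 × (2×101.52 + 2×207.36) = 463.3 kN.
Tension yield (gross): A_g = 275×8 = 2200 mm². φR_n = 0.90 × 345 × 2200 = 683.1 kN.
Tension rupture (net): A_n = (275 − 2×29)×8 = 1736 mm² (U = 1.0, A_e = A_n). φR_n = 0.75 × 450 × 1736 = 585.9 kN.
Governing: min(1571.6, 463.3, 683.1, 585.9) = 463.3 kN → bearing.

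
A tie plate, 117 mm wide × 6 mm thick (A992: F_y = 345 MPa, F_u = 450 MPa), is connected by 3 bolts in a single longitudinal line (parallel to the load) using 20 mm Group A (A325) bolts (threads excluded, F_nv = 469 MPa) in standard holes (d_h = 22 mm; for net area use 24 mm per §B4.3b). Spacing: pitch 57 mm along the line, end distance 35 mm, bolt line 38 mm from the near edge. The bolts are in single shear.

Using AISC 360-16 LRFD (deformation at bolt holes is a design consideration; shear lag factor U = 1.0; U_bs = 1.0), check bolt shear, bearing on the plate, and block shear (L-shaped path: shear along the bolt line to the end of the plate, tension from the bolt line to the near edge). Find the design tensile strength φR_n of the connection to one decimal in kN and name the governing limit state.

Bolt shear: A_b = π(20)²/4 = 314.16 mm². φR_n = 0.75 × 469 × 314.16 × 3 × 1 = 331.5 kN.
Bearing (6 mm plate, F_u = 450 MPa): end bolts L_c = 35 − 22/2 = 24, R_n = min(1.2×24×6×450, 2.4×20×6×450) = 77.76 kN/bolt; interior L_c = 57 − 22 = 35, R_n = 113.4 kN/bolt. φR_n = 0.75 × (1×77.76 + 2×113.4) = 228.4 kN.
Block shear: shear path 1×[35+2×57] = 1×149 mm, A_gv = 894, A_nv = 1×(149 − 2.5×24)×6 = 534 mm²; tension to near edge: (38 − 0.5×24)×6 = 156 mm². R_n = min(0.6×450×534, 0.6×345×894) + 1.0×450×156 = min(144.18, 185.06) + 70.2 = 214.38 kN. φR_n = 0.75 × 214.38 = 160.8 kN.
Governing: min(331.5, 228.4, 160.8) = 160.8 kN → block shear.

160.8 kN (block shear governs)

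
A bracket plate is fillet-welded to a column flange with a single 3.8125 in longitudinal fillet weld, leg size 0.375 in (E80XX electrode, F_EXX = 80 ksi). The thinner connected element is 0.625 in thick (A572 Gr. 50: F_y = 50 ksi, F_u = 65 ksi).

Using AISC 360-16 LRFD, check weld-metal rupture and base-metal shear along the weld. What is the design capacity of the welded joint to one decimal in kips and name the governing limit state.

36.4 kips (weld metal governs)

Weld metal: throat = 0.707×0.375 = 0.26513 in, L = 3.8125 in. φR_n = 0.75 × 0.6 × 80 × 0.26513 × 3.8125 = 36.4 kips.
Base metal shear (0.625 in plate): yield φR_n = 1.0×0.6×50×0.625×3.8125 = 71.5 kips; rupture φR_n = 0.75×0.6×65×0.625×3.8125 = 69.7 kips; take 69.7 kips (rupture).
Governing: min(36.4, 69.7) = 36.4 kips → weld metal.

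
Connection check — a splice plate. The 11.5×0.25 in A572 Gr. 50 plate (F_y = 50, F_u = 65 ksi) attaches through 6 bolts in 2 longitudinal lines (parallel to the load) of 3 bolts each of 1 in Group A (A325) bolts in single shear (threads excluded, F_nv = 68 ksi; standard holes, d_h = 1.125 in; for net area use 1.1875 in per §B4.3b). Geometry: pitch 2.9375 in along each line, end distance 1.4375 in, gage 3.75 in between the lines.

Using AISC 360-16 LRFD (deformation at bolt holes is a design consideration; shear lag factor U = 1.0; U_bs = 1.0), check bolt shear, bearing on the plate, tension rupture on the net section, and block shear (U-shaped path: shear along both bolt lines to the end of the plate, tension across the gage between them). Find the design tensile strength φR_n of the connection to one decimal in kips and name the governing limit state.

Bolt shear: A_b = π(1)²/4 = 0.7854 in². φR_n = 0.75 × 68 × 0.7854 × 6 × 1 = 240.3 kips.
Bearing (0.25 in plate, F_u = 65 ksi): end bolts L_c = 1.4375 − 1.125/2 = 0.875, R_n = min(1.2×0.875×0.25×65, 2.4×1×0.25×65) = 17.063 kips/bolt; interior L_c = 2.9375 − 1.125 = 1.8125, R_n = 35.344 kips/bolt. φR_n = 0.75 × (2×17.063 + 4×35.344) = 131.6 kips.
Tension rupture (net): A_n = (11.5 − 2×1.1875)×0.25 = 2.2813 in² (U = 1.0, A_e = A_n). φR_n = 0.75 × 65 × 2.2813 = 111.2 kips.
Block shear: shear path 2×[1.4375+2×2.9375] = 2×7.3125 in, A_gv = 3.6563, A_nv = 2×(7.3125 − 2.5×1.1875)×0.25 = 2.1719 in²; tension across gage: (3.75 − 1×1.1875)×0.25 = 0.64063 in². R_n = min(0.6×65×2.1719, 0.6×50×3.6563) + 1.0×65×0.64063 = min(84.704, 109.69) + 41.641 = 126.35 kips. φR_n = 0.75 × 126.35 = 94.8 kips.
Governing: min(240.3, 131.6, 111.2, 94.8) = 94.8 kips → block shear.

94.8 kips (block shear governs)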